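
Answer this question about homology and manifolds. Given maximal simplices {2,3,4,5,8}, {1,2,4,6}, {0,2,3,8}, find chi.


Enumerate all faces; f-vector: f_0=8, f_1=18, f_2=17, f_3=7, f_4=1.
chi = sum (-1)^k f_k = 1

1


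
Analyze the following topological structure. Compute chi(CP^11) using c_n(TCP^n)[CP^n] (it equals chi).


For any closed oriented manifold, <e(TM),[M]> = chi(M).
chi(CP^11) = 11+1 = 12

12


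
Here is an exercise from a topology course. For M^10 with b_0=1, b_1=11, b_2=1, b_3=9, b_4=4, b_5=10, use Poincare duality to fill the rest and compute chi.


By Poincare duality b_k = b_{10-k}, so full Betti numbers: b_0=1, b_1=11, b_2=1, b_3=9, b_4=4, b_5=10, b_6=4, b_7=9, b_8=1, b_9=11, b_10=1.
chi = sum (-1)^k b_k = -38

-38


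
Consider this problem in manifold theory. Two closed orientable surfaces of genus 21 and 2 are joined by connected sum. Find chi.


chi(Sigma_21) = 2 - 2*21 = -40
chi(Sigma_2) = 2 - 2*2 = -2
For surfaces: chi(A#B) = chi(A) + chi(B) - 2.
chi = -40 + -2 - 2 = -44

-44


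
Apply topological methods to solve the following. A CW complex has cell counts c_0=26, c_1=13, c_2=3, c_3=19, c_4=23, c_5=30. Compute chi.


chi = sum_k (-1)^k c_k.
= (-1)^0*26 + (-1)^1*13 + (-1)^2*3 + (-1)^3*19 + (-1)^4*23 + (-1)^5*30
= (26) + (-13) + (3) + (-19) + (23) + (-30)
= -10

-10


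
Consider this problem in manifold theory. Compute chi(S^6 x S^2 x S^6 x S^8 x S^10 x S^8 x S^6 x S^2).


chi is multiplicative: chi(X x Y) = chi(X) chi(Y).
Each even-dim sphere has chi = 2. There are 8 factors.
chi = 2^8 = 256

256


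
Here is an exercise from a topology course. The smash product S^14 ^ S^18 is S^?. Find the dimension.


S^m ^ S^n = S^{m+n}.
k = 14 + 18 = 32

32


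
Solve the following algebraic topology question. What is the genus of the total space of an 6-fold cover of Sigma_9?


For an n-sheeted cover: chi(E) = n * chi(B).
chi(Sigma_9) = 2 - 2*9 = -16.
chi(E) = 6 * (-16) = -96.
genus(E) = (2 - chi(E))/2 = (2 - (-96))/2 = 98/2 = 49

49


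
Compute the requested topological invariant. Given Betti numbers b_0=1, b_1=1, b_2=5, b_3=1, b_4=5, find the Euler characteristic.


chi = sum_k (-1)^k b_k.
= (1) + (-1) + (5) + (-1) + (5)
= 9

9


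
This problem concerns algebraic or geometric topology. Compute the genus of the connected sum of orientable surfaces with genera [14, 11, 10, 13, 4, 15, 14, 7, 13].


Genus is additive under connected sum of orientable surfaces.
g = 14 + 11 + 10 + 13 + 4 + 15 + 14 + 7 + 13 = 101

101


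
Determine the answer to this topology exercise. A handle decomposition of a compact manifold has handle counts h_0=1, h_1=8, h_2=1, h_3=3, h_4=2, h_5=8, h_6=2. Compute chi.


Handles of index k contribute (-1)^k to chi (same as CW cells).
chi = (1) + (-8) + (1) + (-3) + (2) + (-8) + (2) = -13

-13


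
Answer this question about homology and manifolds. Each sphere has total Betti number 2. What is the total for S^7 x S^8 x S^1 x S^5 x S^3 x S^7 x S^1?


Total Betti number is multiplicative under products.
Each S^d (d>=1) has total Betti number 2.
There are 7 sphere factors.
Total = 2^7 = 128

128


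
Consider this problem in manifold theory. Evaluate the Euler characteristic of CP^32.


CP^32 has one cell in each even dimension 0, 2, ..., 2*32 (32+1 cells total).
All cells are even-dimensional, so chi = number of cells.
chi = 32 + 1 = 33

33


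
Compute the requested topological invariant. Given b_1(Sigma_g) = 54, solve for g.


For a closed orientable surface: b_1 = 2g.
54 = 2g
g = 54 / 2 = 27

27


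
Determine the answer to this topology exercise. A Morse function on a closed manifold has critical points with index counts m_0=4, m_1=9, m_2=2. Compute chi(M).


Morse theory: chi(M) = sum_k (-1)^k m_k where m_k = #(index-k critical points).
= (4) + (-9) + (2) = -3

-3


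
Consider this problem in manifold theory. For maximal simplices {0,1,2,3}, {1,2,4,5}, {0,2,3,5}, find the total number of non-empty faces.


Each maximal simplex on m vertices has 2^m - 1 nonempty faces.
Take the union (dedupe shared faces).
Total distinct faces = 33

33


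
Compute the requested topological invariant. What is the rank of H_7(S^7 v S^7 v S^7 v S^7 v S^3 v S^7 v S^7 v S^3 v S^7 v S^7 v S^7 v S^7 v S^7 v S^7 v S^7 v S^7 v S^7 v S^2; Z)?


For a wedge of spheres, H_k (k>0) is free on one generator per sphere of dimension k.
Spheres of dimension 7: count = 15.
b_7 = 15

15


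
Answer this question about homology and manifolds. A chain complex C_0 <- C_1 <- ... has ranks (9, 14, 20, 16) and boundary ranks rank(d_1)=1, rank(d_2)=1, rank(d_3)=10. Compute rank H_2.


rank H_k = rank(ker d_k) - rank(im d_{k+1}).
rank(ker d_2) = rank(C_2) - rank(d_2) = 20 - 1 = 19.
rank(im d_{2+1}) = 10.
rank H_2 = 19 - 10 = 9

9


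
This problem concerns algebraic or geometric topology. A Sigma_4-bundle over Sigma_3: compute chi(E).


For a fiber bundle F -> E -> B (with CW structure): chi(E) = chi(B) * chi(F).
chi(Sigma_3) = -4, chi(Sigma_4) = -6.
chi(E) = (-4) * (-6) = 24

24


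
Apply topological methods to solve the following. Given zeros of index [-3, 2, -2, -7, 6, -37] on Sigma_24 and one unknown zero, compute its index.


Poincare-Hopf: sum of indices = chi(M).
chi(Sigma_24) = 2 - 2*24 = -46.
Sum of known indices = -41.
x = chi - (sum known) = -46 - (-41) = -5

-5


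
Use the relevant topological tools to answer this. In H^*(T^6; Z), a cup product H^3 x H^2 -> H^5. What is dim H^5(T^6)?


Cup product: H^p x H^q -> H^{p+q}; here p+q = 3+2 = 5.
rank H^k(T^n) = C(n,k).
C(6,5) = 6

6


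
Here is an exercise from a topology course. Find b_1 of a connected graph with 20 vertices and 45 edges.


For a connected graph: rank(pi_1) = b_1 = E - V + 1 = 1 - chi.
chi = V - E = 20 - 45 = -25.
rank = 1 - (-25) = 45 - 20 + 1 = 26

26


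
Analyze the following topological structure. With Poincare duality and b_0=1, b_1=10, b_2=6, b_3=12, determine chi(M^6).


By Poincare duality b_k = b_{6-k}, so full Betti numbers: b_0=1, b_1=10, b_2=6, b_3=12, b_4=6, b_5=10, b_6=1.
chi = sum (-1)^k b_k = -18

-18


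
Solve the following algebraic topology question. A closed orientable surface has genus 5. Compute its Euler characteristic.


For a closed orientable surface of genus g: chi = 2 - 2g.
Here g = 5.
chi = 2 - 2*5 = 2 - 10 = -8

-8


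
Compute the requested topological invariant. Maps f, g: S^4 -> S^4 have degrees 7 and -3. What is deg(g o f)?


Degree is multiplicative under composition: deg(g o f) = deg(g) * deg(f).
= -3 * 7 = -21

-21


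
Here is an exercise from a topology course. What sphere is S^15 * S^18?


Join of spheres: S^m * S^n = S^{m+n+1}.
dim = 15 + 18 + 1 = 34

34


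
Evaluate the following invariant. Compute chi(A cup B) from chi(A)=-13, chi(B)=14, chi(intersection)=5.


chi(A cup B) = chi(A) + chi(B) - chi(A cap B)
= -13 + (14) - (5)
= -4

-4


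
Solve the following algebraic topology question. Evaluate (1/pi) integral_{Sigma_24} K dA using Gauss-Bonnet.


Gauss-Bonnet: integral K dA = 2*pi*chi(M).
chi(Sigma_24) = 2 - 2*24 = -46.
(integral K dA)/pi = 2*chi = 2*(-46) = -92

-92


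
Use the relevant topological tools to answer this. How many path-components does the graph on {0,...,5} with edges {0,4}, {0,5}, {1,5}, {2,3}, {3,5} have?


Run DFS/union-find over 6 vertices.
V = 6, E = 5.
Number of components = 1

1


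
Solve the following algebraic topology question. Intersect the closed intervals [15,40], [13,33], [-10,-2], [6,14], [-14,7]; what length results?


Intersection = [max(a_i), min(b_i)] = [15, -2].
Since 15 > -2, the intersection is empty.
Length = 0

0


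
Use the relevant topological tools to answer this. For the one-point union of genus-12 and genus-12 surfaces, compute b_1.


For a wedge: H_1(A v B) = H_1(A) + H_1(B).
b_1(Sigma_12) = 24, b_1(Sigma_12) = 24.
b_1 = 24 + 24 = 48

48


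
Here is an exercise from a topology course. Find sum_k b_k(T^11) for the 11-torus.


b_k(T^11) = C(11,k), so the sum over k is sum_k C(11,k) = 2^11.
Total = 2^11 = 2048

2048


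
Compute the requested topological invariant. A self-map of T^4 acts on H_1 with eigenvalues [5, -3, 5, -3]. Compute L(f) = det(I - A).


For a torus self-map: L(f) = det(I - A) where A acts on H_1.
L(f) = (1-5) * (1--3) * (1-5) * (1--3) = -4 * 4 * -4 * 4 = 256

256


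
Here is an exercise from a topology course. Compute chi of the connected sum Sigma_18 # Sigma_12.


chi(Sigma_18) = 2 - 2*18 = -34
chi(Sigma_12) = 2 - 2*12 = -22
For surfaces: chi(A#B) = chi(A) + chi(B) - 2.
chi = -34 + -22 - 2 = -58

-58


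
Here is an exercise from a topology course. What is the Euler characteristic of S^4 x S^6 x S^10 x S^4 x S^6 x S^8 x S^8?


chi is multiplicative: chi(X x Y) = chi(X) chi(Y).
Each even-dim sphere has chi = 2. There are 7 factors.
chi = 2^7 = 128

128


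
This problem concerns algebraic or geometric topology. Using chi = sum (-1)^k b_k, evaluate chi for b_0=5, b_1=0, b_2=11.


chi = sum_k (-1)^k b_k.
= (5) + (0) + (11)
= 16

16


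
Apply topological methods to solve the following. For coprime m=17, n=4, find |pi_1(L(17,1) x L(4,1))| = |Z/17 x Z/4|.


pi_1(X x Y) = pi_1(X) x pi_1(Y).
pi_1(L(17,1)) = Z/17, pi_1(L(4,1)) = Z/4.
|Z/17 x Z/4| = 17 * 4 = 68

68


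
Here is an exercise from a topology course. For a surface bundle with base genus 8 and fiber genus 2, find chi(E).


For a fiber bundle F -> E -> B (with CW structure): chi(E) = chi(B) * chi(F).
chi(Sigma_8) = -14, chi(Sigma_2) = -2.
chi(E) = (-14) * (-2) = 28

28


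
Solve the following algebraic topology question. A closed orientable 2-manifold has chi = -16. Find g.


chi = 2 - 2g for closed orientable surfaces.
-16 = 2 - 2g
2g = 2 - (-16) = 18
g = 9

9


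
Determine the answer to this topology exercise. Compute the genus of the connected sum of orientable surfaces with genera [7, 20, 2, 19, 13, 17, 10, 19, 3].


Genus is additive under connected sum of orientable surfaces.
g = 7 + 20 + 2 + 19 + 13 + 17 + 10 + 19 + 3 = 110

110


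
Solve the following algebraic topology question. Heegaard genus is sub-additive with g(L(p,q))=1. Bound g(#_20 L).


Heegaard genus satisfies g(A#B) <= g(A) + g(B).
Each lens space has g = 1.
Upper bound: 20 * 1 = 20

20


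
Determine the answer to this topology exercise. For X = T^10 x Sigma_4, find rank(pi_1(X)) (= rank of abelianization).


pi_1(A x B) = pi_1(A) x pi_1(B); rank of abelianization = b_1.
b_1(T^10) = 10, b_1(Sigma_4) = 2*4 = 8.
b_1(product) = 10 + 8 = 18

18


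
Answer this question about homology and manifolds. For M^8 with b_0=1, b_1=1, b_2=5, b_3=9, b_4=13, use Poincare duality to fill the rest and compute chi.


By Poincare duality b_k = b_{8-k}, so full Betti numbers: b_0=1, b_1=1, b_2=5, b_3=9, b_4=13, b_5=9, b_6=5, b_7=1, b_8=1.
chi = sum (-1)^k b_k = 5

5


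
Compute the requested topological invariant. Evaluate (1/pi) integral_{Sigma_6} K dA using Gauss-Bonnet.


Gauss-Bonnet: integral K dA = 2*pi*chi(M).
chi(Sigma_6) = 2 - 2*6 = -10.
(integral K dA)/pi = 2*chi = 2*(-10) = -20

-20


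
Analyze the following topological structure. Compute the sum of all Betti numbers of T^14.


b_k(T^14) = C(14,k), so the sum over k is sum_k C(14,k) = 2^14.
Total = 2^14 = 16384

16384


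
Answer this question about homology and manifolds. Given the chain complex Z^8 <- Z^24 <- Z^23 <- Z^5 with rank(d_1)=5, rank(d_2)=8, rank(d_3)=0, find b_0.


rank H_k = rank(ker d_k) - rank(im d_{k+1}).
rank(ker d_0) = rank(C_0) - rank(d_0) = 8 - 0 = 8.
rank(im d_{0+1}) = 5.
rank H_0 = 8 - 5 = 3

3


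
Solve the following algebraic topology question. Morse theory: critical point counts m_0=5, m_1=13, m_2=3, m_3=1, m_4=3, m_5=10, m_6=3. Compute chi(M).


Morse theory: chi(M) = sum_k (-1)^k m_k where m_k = #(index-k critical points).
= (5) + (-13) + (3) + (-1) + (3) + (-10) + (3) = -10

-10


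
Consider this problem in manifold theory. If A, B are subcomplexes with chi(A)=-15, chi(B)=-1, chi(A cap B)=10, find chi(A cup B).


chi(A cup B) = chi(A) + chi(B) - chi(A cap B)
= -15 + (-1) - (10)
= -26

-26


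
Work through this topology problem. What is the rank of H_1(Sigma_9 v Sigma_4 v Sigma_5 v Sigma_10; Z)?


For a wedge X v Y: reduced H_k(X v Y) = H_k(X) + H_k(Y).
Each Sigma_g contributes b_1 = 2g.
b_1 = 18 + 8 + 10 + 20 = 56

56


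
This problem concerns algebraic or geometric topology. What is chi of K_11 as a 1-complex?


K_11: V = 11, E = C(11,2) = 55.
chi = V - E = 11 - 55 = -44

-44


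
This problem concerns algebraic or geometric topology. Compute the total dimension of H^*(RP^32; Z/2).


H^k(RP^32; Z/2) = Z/2 for each 0 <= k <= 32.
Total dimension = 32 + 1 = 33

33


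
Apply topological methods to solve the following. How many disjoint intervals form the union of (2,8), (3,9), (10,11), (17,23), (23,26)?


Sort and merge overlapping open intervals.
Merged: (2,9), (10,11), (17,23), (23,26).
Number of components = 4

4


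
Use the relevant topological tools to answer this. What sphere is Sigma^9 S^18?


Each suspension raises dimension by 1: Sigma S^n = S^{n+1}.
Sigma^9 S^18 = S^{18+9} = S^27

27


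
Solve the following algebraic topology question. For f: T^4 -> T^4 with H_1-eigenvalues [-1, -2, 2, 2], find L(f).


For a torus self-map: L(f) = det(I - A) where A acts on H_1.
L(f) = (1--1) * (1--2) * (1-2) * (1-2) = 2 * 3 * -1 * -1 = 6

6


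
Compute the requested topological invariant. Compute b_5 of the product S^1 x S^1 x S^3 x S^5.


Each S^d has Poincare polynomial 1 + t^d.
The product S^1 x S^1 x S^3 x S^5 has Poincare polynomial prod(1+t^d_i).
Expanding: b_0=1, b_1=2, b_2=1, b_3=1, b_4=2, b_5=2, b_6=2, b_7=1, b_8=1, b_9=2, b_10=1.
b_5 = 2

2


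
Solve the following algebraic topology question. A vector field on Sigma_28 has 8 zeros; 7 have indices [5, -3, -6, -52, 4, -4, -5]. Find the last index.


Poincare-Hopf: sum of indices = chi(M).
chi(Sigma_28) = 2 - 2*28 = -54.
Sum of known indices = -61.
x = chi - (sum known) = -54 - (-61) = 7

7


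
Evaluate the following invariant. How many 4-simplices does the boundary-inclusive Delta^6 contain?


Delta^6 has 6+1 vertices. A 4-face is a choice of 4+1 vertices.
f_4 = C(6+1, 4+1) = C(7,5) = 21

21


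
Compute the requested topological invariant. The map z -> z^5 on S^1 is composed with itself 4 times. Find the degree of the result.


deg(f) = 5. Degree is multiplicative: deg(f^4) = (deg f)^4.
deg(f^4) = (5)^4 = 625

625


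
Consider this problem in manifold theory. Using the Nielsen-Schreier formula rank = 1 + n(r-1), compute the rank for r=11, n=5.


Nielsen-Schreier: an index-n subgroup of F_r is free of rank 1 + n(r-1).
Equivalently: chi(cover) = n*chi(base); chi(vee_r S^1) = 1 - 11 = -10.
chi(E) = 5*(-10) = -50; rank = 1 - chi(E) = 1 - (-50) = 51.
rank = 1 + 5*(11-1) = 1 + 50 = 51

51


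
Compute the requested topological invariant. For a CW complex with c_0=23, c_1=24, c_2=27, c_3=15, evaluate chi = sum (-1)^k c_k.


chi = sum_k (-1)^k c_k.
= (-1)^0*23 + (-1)^1*24 + (-1)^2*27 + (-1)^3*15
= (23) + (-24) + (27) + (-15)
= 11

11


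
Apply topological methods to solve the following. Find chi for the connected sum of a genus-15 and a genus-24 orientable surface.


chi(Sigma_15) = 2 - 2*15 = -28
chi(Sigma_24) = 2 - 2*24 = -46
For surfaces: chi(A#B) = chi(A) + chi(B) - 2.
chi = -28 + -46 - 2 = -76

-76


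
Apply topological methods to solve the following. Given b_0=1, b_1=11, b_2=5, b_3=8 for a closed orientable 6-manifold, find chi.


By Poincare duality b_k = b_{6-k}, so full Betti numbers: b_0=1, b_1=11, b_2=5, b_3=8, b_4=5, b_5=11, b_6=1.
chi = sum (-1)^k b_k = -18

-18


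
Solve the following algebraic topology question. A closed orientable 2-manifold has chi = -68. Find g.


chi = 2 - 2g for closed orientable surfaces.
-68 = 2 - 2g
2g = 2 - (-68) = 70
g = 35

35


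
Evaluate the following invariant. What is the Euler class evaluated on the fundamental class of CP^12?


For any closed oriented manifold, <e(TM),[M]> = chi(M).
chi(CP^12) = 12+1 = 13

13


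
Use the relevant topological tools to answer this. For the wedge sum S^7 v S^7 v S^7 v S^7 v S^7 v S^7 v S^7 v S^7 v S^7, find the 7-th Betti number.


For a wedge of spheres, H_k (k>0) is free on one generator per sphere of dimension k.
Spheres of dimension 7: count = 9.
b_7 = 9

9


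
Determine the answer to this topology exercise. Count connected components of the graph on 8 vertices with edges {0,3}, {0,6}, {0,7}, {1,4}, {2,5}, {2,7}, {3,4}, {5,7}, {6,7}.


Run DFS/union-find over 8 vertices.
V = 8, E = 9.
Number of components = 1

1


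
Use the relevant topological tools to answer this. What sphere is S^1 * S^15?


Join of spheres: S^m * S^n = S^{m+n+1}.
dim = 1 + 15 + 1 = 17

17


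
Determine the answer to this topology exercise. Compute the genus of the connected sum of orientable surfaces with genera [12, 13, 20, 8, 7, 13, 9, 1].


Genus is additive under connected sum of orientable surfaces.
g = 12 + 13 + 20 + 8 + 7 + 13 + 9 + 1 = 83

83


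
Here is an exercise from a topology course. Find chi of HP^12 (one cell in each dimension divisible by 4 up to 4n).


HP^12 has one cell in each dimension 0, 4, ..., 4*12 (12+1 cells, all even-dim).
chi = 12 + 1 = 13

13


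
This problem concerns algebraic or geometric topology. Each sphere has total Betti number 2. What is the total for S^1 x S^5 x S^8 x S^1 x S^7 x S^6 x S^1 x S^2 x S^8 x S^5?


Total Betti number is multiplicative under products.
Each S^d (d>=1) has total Betti number 2.
There are 10 sphere factors.
Total = 2^10 = 1024

1024


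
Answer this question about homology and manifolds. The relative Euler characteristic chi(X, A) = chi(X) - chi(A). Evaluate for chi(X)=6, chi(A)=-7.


Relative Euler characteristic: chi(X, A) = chi(X) - chi(A).
= 6 - (-7) = 13

13


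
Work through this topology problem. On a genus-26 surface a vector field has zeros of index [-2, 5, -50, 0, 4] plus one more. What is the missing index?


Poincare-Hopf: sum of indices = chi(M).
chi(Sigma_26) = 2 - 2*26 = -50.
Sum of known indices = -43.
x = chi - (sum known) = -50 - (-43) = -7

-7


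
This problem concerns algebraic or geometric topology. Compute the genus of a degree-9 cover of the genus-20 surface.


For an n-sheeted cover: chi(E) = n * chi(B).
chi(Sigma_20) = 2 - 2*20 = -38.
chi(E) = 9 * (-38) = -342.
genus(E) = (2 - chi(E))/2 = (2 - (-342))/2 = 344/2 = 172

172


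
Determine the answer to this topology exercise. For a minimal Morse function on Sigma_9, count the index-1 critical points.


A perfect Morse function has m_k = b_k.
For Sigma_9: b_0=1, b_1=2g=18, b_2=1.
Saddles m_1 = 2g = 18

18


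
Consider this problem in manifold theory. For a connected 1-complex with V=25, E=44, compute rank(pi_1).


For a connected graph: rank(pi_1) = b_1 = E - V + 1 = 1 - chi.
chi = V - E = 25 - 44 = -19.
rank = 1 - (-19) = 44 - 25 + 1 = 20

20


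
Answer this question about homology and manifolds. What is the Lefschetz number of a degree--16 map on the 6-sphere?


On S^6: L(f) = tr(f_0*) + (-1)^6 tr(f_6*) = 1 + (-1)^6 * deg(f).
L(f) = 1 + (-1)^6 * -16 = 1 + -16 = -15

-15


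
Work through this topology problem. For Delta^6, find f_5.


Delta^6 has 6+1 vertices. A 5-face is a choice of 5+1 vertices.
f_5 = C(6+1, 5+1) = C(7,6) = 7

7


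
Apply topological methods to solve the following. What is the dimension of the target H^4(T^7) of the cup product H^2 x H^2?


Cup product: H^p x H^q -> H^{p+q}; here p+q = 2+2 = 4.
rank H^k(T^n) = C(n,k).
C(7,4) = 35

35


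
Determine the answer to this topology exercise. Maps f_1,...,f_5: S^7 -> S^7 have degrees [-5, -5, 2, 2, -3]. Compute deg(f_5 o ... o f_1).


Degree is multiplicative: deg(composition) = product of degrees.
= (-5) * (-5) * (2) * (2) * (-3) = -300

-300


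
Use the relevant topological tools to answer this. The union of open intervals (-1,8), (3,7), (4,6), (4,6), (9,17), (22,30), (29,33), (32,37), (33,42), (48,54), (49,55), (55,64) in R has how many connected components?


Sort and merge overlapping open intervals.
Merged: (-1,8), (9,17), (22,42), (48,55), (55,64).
Number of components = 5

5


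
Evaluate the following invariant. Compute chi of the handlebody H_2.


A genus-g handlebody deformation retracts to a wedge of g circles.
chi(vee_g S^1) = 1 - g.
chi(H_2) = 1 - 2 = -1

-1


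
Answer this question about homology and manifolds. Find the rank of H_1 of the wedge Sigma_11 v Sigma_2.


For a wedge: H_1(A v B) = H_1(A) + H_1(B).
b_1(Sigma_11) = 22, b_1(Sigma_2) = 4.
b_1 = 22 + 4 = 26

26


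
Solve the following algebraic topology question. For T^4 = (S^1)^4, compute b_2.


By the Kunneth formula, b_k(T^n) = C(n,k).
b_2(T^4) = C(4,2).
C(4,2) = 4!/(2!*2!) = 6

6


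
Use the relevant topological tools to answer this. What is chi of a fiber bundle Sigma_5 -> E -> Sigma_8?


For a fiber bundle F -> E -> B (with CW structure): chi(E) = chi(B) * chi(F).
chi(Sigma_8) = -14, chi(Sigma_5) = -8.
chi(E) = (-14) * (-8) = 112

112


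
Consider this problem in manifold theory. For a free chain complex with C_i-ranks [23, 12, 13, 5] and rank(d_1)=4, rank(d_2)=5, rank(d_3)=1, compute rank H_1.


rank H_k = rank(ker d_k) - rank(im d_{k+1}).
rank(ker d_1) = rank(C_1) - rank(d_1) = 12 - 4 = 8.
rank(im d_{1+1}) = 5.
rank H_1 = 8 - 5 = 3

3


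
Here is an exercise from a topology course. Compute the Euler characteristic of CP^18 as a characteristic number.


For any closed oriented manifold, <e(TM),[M]> = chi(M).
chi(CP^18) = 18+1 = 19

19


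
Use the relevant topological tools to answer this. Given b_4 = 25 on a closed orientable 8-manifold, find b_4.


Poincare duality for closed orientable n-manifolds: b_k = b_{n-k}.
Here n = 8, so b_4 = b_4 = 25

25


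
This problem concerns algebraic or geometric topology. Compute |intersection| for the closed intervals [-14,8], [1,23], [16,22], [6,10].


Intersection = [max(a_i), min(b_i)] = [16, 8].
Since 16 > 8, the intersection is empty.
Length = 0

0


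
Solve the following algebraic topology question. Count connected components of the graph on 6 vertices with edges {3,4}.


Run DFS/union-find over 6 vertices.
V = 6, E = 1.
Number of components = 5

5


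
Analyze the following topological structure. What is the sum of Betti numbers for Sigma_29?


For Sigma_29: b_0 = 1, b_1 = 2g = 58, b_2 = 1.
Total = 1 + 58 + 1 = 60

60


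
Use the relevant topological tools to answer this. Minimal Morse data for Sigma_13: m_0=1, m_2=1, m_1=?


A perfect Morse function has m_k = b_k.
For Sigma_13: b_0=1, b_1=2g=26, b_2=1.
Saddles m_1 = 2g = 26

26


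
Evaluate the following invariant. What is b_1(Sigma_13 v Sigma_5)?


For a wedge: H_1(A v B) = H_1(A) + H_1(B).
b_1(Sigma_13) = 26, b_1(Sigma_5) = 10.
b_1 = 26 + 10 = 36

36


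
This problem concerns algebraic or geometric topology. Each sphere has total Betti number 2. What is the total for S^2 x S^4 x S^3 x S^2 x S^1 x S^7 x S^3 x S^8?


Total Betti number is multiplicative under products.
Each S^d (d>=1) has total Betti number 2.
There are 8 sphere factors.
Total = 2^8 = 256

256


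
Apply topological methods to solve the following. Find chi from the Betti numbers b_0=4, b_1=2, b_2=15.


chi = sum_k (-1)^k b_k.
= (4) + (-2) + (15)
= 17

17


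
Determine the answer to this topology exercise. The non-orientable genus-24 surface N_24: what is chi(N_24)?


For a non-orientable closed surface with k crosscaps: chi = 2 - k.
Here k = 24.
chi = 2 - 24 = -22

-22


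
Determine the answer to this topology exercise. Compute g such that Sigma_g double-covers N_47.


chi(N_47) = 2 - 47 = -45.
Double cover: chi(Sigma_g) = 2 * chi(N_47) = 2*(-45) = -90.
2 - 2g = -90, so g = (2 - (-90))/2 = 92/2 = 46

46


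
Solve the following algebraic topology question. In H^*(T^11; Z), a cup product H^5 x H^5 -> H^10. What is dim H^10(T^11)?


Cup product: H^p x H^q -> H^{p+q}; here p+q = 5+5 = 10.
rank H^k(T^n) = C(n,k).
C(11,10) = 11

11


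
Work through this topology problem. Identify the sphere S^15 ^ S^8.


S^m ^ S^n = S^{m+n}.
k = 15 + 8 = 23

23


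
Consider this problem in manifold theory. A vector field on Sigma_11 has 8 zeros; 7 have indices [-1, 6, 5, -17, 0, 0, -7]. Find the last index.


Poincare-Hopf: sum of indices = chi(M).
chi(Sigma_11) = 2 - 2*11 = -20.
Sum of known indices = -14.
x = chi - (sum known) = -20 - (-14) = -6

-6


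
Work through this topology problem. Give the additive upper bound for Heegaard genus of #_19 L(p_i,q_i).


Heegaard genus satisfies g(A#B) <= g(A) + g(B).
Each lens space has g = 1.
Upper bound: 19 * 1 = 19

19


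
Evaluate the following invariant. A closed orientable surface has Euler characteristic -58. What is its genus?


chi = 2 - 2g for closed orientable surfaces.
-58 = 2 - 2g
2g = 2 - (-58) = 60
g = 30

30


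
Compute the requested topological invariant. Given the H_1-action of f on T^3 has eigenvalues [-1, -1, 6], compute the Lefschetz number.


For a torus self-map: L(f) = det(I - A) where A acts on H_1.
L(f) = (1--1) * (1--1) * (1-6) = 2 * 2 * -5 = -20

-20


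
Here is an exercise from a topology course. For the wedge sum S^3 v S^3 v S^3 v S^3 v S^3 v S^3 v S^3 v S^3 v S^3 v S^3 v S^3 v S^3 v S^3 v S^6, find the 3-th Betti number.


For a wedge of spheres, H_k (k>0) is free on one generator per sphere of dimension k.
Spheres of dimension 3: count = 13.
b_3 = 13

13


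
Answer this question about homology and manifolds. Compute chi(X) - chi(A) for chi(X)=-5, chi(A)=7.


Relative Euler characteristic: chi(X, A) = chi(X) - chi(A).
= -5 - (7) = -12

-12


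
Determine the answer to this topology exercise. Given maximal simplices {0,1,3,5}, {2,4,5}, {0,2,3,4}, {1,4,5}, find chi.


Enumerate all faces; f-vector: f_0=6, f_1=14, f_2=10, f_3=2.
chi = sum (-1)^k f_k = 0

0


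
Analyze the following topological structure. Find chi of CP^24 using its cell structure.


CP^24 has one cell in each even dimension 0, 2, ..., 2*24 (24+1 cells total).
All cells are even-dimensional, so chi = number of cells.
chi = 24 + 1 = 25

25


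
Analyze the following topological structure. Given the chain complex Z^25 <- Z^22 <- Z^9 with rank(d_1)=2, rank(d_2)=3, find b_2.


rank H_k = rank(ker d_k) - rank(im d_{k+1}).
rank(ker d_2) = rank(C_2) - rank(d_2) = 9 - 3 = 6.
rank(im d_{2+1}) = 0.
rank H_2 = 6 - 0 = 6

6


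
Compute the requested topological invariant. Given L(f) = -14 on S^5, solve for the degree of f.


L(f) = 1 + (-1)^5 deg(f) on S^5.
-14 = 1 + (-1)^5 * deg(f)
(-1)^5 * deg(f) = -15
deg(f) = 15

15


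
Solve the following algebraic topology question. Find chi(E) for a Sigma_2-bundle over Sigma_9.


For a fiber bundle F -> E -> B (with CW structure): chi(E) = chi(B) * chi(F).
chi(Sigma_9) = -16, chi(Sigma_2) = -2.
chi(E) = (-16) * (-2) = 32

32


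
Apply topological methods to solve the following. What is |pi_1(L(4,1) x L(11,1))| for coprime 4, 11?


pi_1(X x Y) = pi_1(X) x pi_1(Y).
pi_1(L(4,1)) = Z/4, pi_1(L(11,1)) = Z/11.
|Z/4 x Z/11| = 4 * 11 = 44

44


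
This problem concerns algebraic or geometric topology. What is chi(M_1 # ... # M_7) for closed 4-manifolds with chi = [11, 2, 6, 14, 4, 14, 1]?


For n-manifolds: chi(A#B) = chi(A) + chi(B) - chi(S^4).
chi(S^4) = 1 + (-1)^4 = 2.
chi(#) = (sum chi_i) - (7-1)*chi(S^4) = 52 - 6*2 = 40

40


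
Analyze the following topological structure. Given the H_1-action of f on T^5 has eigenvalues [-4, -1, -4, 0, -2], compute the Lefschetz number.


For a torus self-map: L(f) = det(I - A) where A acts on H_1.
L(f) = (1--4) * (1--1) * (1--4) * (1-0) * (1--2) = 5 * 2 * 5 * 1 * 3 = 150

150


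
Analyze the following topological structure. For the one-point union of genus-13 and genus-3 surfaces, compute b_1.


For a wedge: H_1(A v B) = H_1(A) + H_1(B).
b_1(Sigma_13) = 26, b_1(Sigma_3) = 6.
b_1 = 26 + 6 = 32

32


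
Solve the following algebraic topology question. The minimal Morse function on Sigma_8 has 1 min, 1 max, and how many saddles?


A perfect Morse function has m_k = b_k.
For Sigma_8: b_0=1, b_1=2g=16, b_2=1.
Saddles m_1 = 2g = 16

16


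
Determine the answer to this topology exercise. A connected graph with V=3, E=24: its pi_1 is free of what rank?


For a connected graph: rank(pi_1) = b_1 = E - V + 1 = 1 - chi.
chi = V - E = 3 - 24 = -21.
rank = 1 - (-21) = 24 - 3 + 1 = 22

22


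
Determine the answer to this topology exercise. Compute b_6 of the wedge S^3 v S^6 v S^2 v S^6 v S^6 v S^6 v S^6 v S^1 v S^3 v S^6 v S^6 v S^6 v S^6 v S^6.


For a wedge of spheres, H_k (k>0) is free on one generator per sphere of dimension k.
Spheres of dimension 6: count = 10.
b_6 = 10

10


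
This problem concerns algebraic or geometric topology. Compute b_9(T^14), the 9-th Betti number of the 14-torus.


By the Kunneth formula, b_k(T^n) = C(n,k).
b_9(T^14) = C(14,9).
C(14,9) = 14!/(9!*5!) = 2002

2002


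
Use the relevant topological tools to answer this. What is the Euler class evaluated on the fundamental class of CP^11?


For any closed oriented manifold, <e(TM),[M]> = chi(M).
chi(CP^11) = 11+1 = 12

12


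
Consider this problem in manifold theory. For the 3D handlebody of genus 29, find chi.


A genus-g handlebody deformation retracts to a wedge of g circles.
chi(vee_g S^1) = 1 - g.
chi(H_29) = 1 - 29 = -28

-28


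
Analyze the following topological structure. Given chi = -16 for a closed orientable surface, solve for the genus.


chi = 2 - 2g for closed orientable surfaces.
-16 = 2 - 2g
2g = 2 - (-16) = 18
g = 9

9


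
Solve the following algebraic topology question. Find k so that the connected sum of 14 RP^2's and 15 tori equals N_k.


Since a >= 1, the sum is non-orientable; each T^2 can be replaced by RP^2 # RP^2 (since T^2#RP^2 = 3RP^2).
Total crosscaps k = 14 + 2*15 = 44.
Check via chi: chi = 14*1 + 15*0 - (14+15-1)*2 = -42 = 2 - k = -42. Consistent.

44


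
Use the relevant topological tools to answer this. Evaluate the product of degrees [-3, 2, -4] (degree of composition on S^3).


Degree is multiplicative: deg(composition) = product of degrees.
= (-3) * (2) * (-4) = 24

24


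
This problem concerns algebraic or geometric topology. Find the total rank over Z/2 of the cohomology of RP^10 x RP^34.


dim H^*(RP^n; Z/2) = n+1 (one Z/2 in each degree 0..n).
Total Betti number is multiplicative.
Total = (10+1) * (34+1) = 11 * 35 = 385

385


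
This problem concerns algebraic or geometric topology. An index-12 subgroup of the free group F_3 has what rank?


Nielsen-Schreier: an index-n subgroup of F_r is free of rank 1 + n(r-1).
Equivalently: chi(cover) = n*chi(base); chi(vee_r S^1) = 1 - 3 = -2.
chi(E) = 12*(-2) = -24; rank = 1 - chi(E) = 1 - (-24) = 25.
rank = 1 + 12*(3-1) = 1 + 24 = 25

25


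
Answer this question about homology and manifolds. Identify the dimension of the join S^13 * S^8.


Join of spheres: S^m * S^n = S^{m+n+1}.
dim = 13 + 8 + 1 = 22

22


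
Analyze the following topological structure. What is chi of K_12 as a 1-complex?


K_12: V = 12, E = C(12,2) = 66.
chi = V - E = 12 - 66 = -54

-54


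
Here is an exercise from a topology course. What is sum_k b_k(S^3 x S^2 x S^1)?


Total Betti number is multiplicative under products.
Each S^d (d>=1) has total Betti number 2.
There are 3 sphere factors.
Total = 2^3 = 8

8


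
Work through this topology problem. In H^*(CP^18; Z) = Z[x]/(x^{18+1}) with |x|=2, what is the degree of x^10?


|x| = 2 in H^*(CP^n).
|x^10| = 10 * |x| = 10 * 2 = 20

20


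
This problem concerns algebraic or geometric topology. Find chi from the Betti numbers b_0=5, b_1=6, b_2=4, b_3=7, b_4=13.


chi = sum_k (-1)^k b_k.
= (5) + (-6) + (4) + (-7) + (13)
= 9

9


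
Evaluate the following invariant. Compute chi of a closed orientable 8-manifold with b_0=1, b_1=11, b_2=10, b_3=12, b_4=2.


By Poincare duality b_k = b_{8-k}, so full Betti numbers: b_0=1, b_1=11, b_2=10, b_3=12, b_4=2, b_5=12, b_6=10, b_7=11, b_8=1.
chi = sum (-1)^k b_k = -22

-22


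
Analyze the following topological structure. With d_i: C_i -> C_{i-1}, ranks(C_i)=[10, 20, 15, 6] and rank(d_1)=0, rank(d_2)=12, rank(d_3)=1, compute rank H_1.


rank H_k = rank(ker d_k) - rank(im d_{k+1}).
rank(ker d_1) = rank(C_1) - rank(d_1) = 20 - 0 = 20.
rank(im d_{1+1}) = 12.
rank H_1 = 20 - 12 = 8

8


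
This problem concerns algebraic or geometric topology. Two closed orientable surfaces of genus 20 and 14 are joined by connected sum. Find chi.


chi(Sigma_20) = 2 - 2*20 = -38
chi(Sigma_14) = 2 - 2*14 = -26
For surfaces: chi(A#B) = chi(A) + chi(B) - 2.
chi = -38 + -26 - 2 = -66

-66


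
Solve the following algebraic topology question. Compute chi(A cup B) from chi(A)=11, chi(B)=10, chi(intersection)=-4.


chi(A cup B) = chi(A) + chi(B) - chi(A cap B)
= 11 + (10) - (-4)
= 25

25


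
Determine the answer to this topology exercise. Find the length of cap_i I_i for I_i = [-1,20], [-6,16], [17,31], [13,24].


Intersection = [max(a_i), min(b_i)] = [17, 16].
Since 17 > 16, the intersection is empty.
Length = 0

0


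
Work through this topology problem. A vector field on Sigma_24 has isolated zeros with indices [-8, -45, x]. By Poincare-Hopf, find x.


Poincare-Hopf: sum of indices = chi(M).
chi(Sigma_24) = 2 - 2*24 = -46.
Sum of known indices = -53.
x = chi - (sum known) = -46 - (-53) = 7

7


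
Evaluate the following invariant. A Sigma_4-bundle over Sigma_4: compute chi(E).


For a fiber bundle F -> E -> B (with CW structure): chi(E) = chi(B) * chi(F).
chi(Sigma_4) = -6, chi(Sigma_4) = -6.
chi(E) = (-6) * (-6) = 36

36


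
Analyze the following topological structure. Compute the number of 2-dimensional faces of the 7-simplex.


Delta^7 has 7+1 vertices. A 2-face is a choice of 2+1 vertices.
f_2 = C(7+1, 2+1) = C(8,3) = 56

56


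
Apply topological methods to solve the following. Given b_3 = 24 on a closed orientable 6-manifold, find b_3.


Poincare duality for closed orientable n-manifolds: b_k = b_{n-k}.
Here n = 6, so b_3 = b_3 = 24

24


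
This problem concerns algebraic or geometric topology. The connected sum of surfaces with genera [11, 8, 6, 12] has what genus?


Genus is additive under connected sum of orientable surfaces.
g = 11 + 8 + 6 + 12 = 37

37


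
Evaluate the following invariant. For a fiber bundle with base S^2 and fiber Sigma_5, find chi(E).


chi(S^2) = 2 (n even), chi(Sigma_5) = 2 - 2*5 = -8.
chi(E) = 2 * (-8) = -16

-16


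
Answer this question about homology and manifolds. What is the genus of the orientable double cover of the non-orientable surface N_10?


chi(N_10) = 2 - 10 = -8.
Double cover: chi(Sigma_g) = 2 * chi(N_10) = 2*(-8) = -16.
2 - 2g = -16, so g = (2 - (-16))/2 = 18/2 = 9

9


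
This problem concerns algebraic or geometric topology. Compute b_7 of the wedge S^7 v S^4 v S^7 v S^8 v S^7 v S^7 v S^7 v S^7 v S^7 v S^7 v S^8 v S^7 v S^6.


For a wedge of spheres, H_k (k>0) is free on one generator per sphere of dimension k.
Spheres of dimension 7: count = 9.
b_7 = 9

9


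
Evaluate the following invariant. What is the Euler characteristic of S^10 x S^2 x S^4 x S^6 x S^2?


chi is multiplicative: chi(X x Y) = chi(X) chi(Y).
Each even-dim sphere has chi = 2. There are 5 factors.
chi = 2^5 = 32

32


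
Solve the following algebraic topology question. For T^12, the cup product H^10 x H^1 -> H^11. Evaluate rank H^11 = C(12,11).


Cup product: H^p x H^q -> H^{p+q}; here p+q = 10+1 = 11.
rank H^k(T^n) = C(n,k).
C(12,11) = 12

12


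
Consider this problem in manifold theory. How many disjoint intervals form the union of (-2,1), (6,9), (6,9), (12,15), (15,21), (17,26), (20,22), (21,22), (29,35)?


Sort and merge overlapping open intervals.
Merged: (-2,1), (6,9), (12,15), (15,26), (29,35).
Number of components = 5

5


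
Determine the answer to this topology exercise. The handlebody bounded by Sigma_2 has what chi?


A genus-g handlebody deformation retracts to a wedge of g circles.
chi(vee_g S^1) = 1 - g.
chi(H_2) = 1 - 2 = -1

-1


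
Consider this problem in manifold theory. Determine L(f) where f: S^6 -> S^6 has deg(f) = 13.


On S^6: L(f) = tr(f_0*) + (-1)^6 tr(f_6*) = 1 + (-1)^6 * deg(f).
L(f) = 1 + (-1)^6 * 13 = 1 + 13 = 14

14


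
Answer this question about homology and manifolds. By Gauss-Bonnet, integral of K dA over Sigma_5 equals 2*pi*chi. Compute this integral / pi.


Gauss-Bonnet: integral K dA = 2*pi*chi(M).
chi(Sigma_5) = 2 - 2*5 = -8.
(integral K dA)/pi = 2*chi = 2*(-8) = -16

-16


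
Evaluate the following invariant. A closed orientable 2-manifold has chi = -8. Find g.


chi = 2 - 2g for closed orientable surfaces.
-8 = 2 - 2g
2g = 2 - (-8) = 10
g = 5

5


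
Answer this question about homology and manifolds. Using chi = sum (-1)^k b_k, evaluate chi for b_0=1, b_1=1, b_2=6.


chi = sum_k (-1)^k b_k.
= (1) + (-1) + (6)
= 6

6


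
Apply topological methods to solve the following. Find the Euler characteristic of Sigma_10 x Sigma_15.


chi(Sigma_10) = 2 - 2*10 = -18
chi(Sigma_15) = 2 - 2*15 = -28
chi(product) = (-18) * (-28) = 504

504


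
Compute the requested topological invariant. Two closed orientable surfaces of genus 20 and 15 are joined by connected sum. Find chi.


chi(Sigma_20) = 2 - 2*20 = -38
chi(Sigma_15) = 2 - 2*15 = -28
For surfaces: chi(A#B) = chi(A) + chi(B) - 2.
chi = -38 + -28 - 2 = -68

-68


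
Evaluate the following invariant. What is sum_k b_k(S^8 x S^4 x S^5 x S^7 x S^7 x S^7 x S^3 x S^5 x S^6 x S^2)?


Total Betti number is multiplicative under products.
Each S^d (d>=1) has total Betti number 2.
There are 10 sphere factors.
Total = 2^10 = 1024

1024


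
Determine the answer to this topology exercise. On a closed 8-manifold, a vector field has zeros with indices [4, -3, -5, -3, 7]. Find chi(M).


Poincare-Hopf: chi(M) = sum of indices of zeros.
chi = (4) + (-3) + (-5) + (-3) + (7) = 0

0


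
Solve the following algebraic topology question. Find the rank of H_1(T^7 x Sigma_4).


pi_1(A x B) = pi_1(A) x pi_1(B); rank of abelianization = b_1.
b_1(T^7) = 7, b_1(Sigma_4) = 2*4 = 8.
b_1(product) = 7 + 8 = 15

15


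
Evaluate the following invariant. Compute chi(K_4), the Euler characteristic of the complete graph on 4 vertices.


K_4: V = 4, E = C(4,2) = 6.
chi = V - E = 4 - 6 = -2

-2


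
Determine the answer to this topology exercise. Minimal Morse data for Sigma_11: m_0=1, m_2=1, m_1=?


A perfect Morse function has m_k = b_k.
For Sigma_11: b_0=1, b_1=2g=22, b_2=1.
Saddles m_1 = 2g = 22

22


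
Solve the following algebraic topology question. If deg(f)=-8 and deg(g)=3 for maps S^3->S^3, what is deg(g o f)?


Degree is multiplicative under composition: deg(g o f) = deg(g) * deg(f).
= 3 * -8 = -24

-24


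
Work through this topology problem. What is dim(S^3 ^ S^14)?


S^m ^ S^n = S^{m+n}.
k = 3 + 14 = 17

17


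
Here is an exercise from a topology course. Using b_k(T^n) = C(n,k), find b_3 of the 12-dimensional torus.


By the Kunneth formula, b_k(T^n) = C(n,k).
b_3(T^12) = C(12,3).
C(12,3) = 12!/(3!*9!) = 220

220


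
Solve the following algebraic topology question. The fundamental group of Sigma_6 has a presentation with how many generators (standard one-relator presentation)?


Standard presentation: pi_1(Sigma_g) = <a_1,b_1,...,a_g,b_g | [a_1,b_1]...[a_g,b_g] = 1>.
Number of generators = 2g = 2*6 = 12

12


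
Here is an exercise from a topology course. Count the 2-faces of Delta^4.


Delta^4 has 4+1 vertices. A 2-face is a choice of 2+1 vertices.
f_2 = C(4+1, 2+1) = C(5,3) = 10

10
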